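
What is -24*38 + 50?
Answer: -862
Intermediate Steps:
-24*38 + 50 = -912 + 50 = -862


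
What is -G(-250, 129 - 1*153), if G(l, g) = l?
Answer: 250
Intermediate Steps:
-G(-250, 129 - 1*153) = -1*(-250) = 250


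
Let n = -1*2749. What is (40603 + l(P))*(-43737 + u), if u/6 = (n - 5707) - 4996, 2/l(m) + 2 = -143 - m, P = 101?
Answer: -207173071144/41 ≈ -5.0530e+9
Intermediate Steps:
n = -2749
l(m) = 2/(-145 - m) (l(m) = 2/(-2 + (-143 - m)) = 2/(-145 - m))
u = -80712 (u = 6*((-2749 - 5707) - 4996) = 6*(-8456 - 4996) = 6*(-13452) = -80712)
(40603 + l(P))*(-43737 + u) = (40603 - 2/(145 + 101))*(-43737 - 80712) = (40603 - 2/246)*(-124449) = (40603 - 2*1/246)*(-124449) = (40603 - 1/123)*(-124449) = (4994168/123)*(-124449) = -207173071144/41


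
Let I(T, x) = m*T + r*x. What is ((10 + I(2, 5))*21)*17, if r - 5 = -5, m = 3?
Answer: 5712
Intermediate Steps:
r = 0 (r = 5 - 5 = 0)
I(T, x) = 3*T (I(T, x) = 3*T + 0*x = 3*T + 0 = 3*T)
((10 + I(2, 5))*21)*17 = ((10 + 3*2)*21)*17 = ((10 + 6)*21)*17 = (16*21)*17 = 336*17 = 5712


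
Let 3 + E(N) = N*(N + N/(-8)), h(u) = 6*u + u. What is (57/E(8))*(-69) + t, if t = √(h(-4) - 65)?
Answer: -3933/53 + I*√93 ≈ -74.208 + 9.6436*I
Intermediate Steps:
h(u) = 7*u
E(N) = -3 + 7*N²/8 (E(N) = -3 + N*(N + N/(-8)) = -3 + N*(N + N*(-⅛)) = -3 + N*(N - N/8) = -3 + N*(7*N/8) = -3 + 7*N²/8)
t = I*√93 (t = √(7*(-4) - 65) = √(-28 - 65) = √(-93) = I*√93 ≈ 9.6436*I)
(57/E(8))*(-69) + t = (57/(-3 + (7/8)*8²))*(-69) + I*√93 = (57/(-3 + (7/8)*64))*(-69) + I*√93 = (57/(-3 + 56))*(-69) + I*√93 = (57/53)*(-69) + I*√93 = -3933/53 + I*√93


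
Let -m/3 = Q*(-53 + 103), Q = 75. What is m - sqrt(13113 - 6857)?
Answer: -11250 - 4*sqrt(391) ≈ -11329.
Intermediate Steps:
m = -11250 (m = -225*(-53 + 103) = -225*50 = -3*3750 = -11250)
m - sqrt(13113 - 6857) = -11250 - sqrt(13113 - 6857) = -11250 - sqrt(6256) = -11250 - 4*sqrt(391)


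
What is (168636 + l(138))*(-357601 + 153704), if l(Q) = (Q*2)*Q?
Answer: -42150403428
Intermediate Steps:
l(Q) = 2*Q**2 (l(Q) = (2*Q)*Q = 2*Q**2)
(168636 + l(138))*(-357601 + 153704) = (168636 + 2*138**2)*(-357601 + 153704) = (168636 + 2*19044)*(-203897) = (168636 + 38088)*(-203897) = 206724*(-203897) = -42150403428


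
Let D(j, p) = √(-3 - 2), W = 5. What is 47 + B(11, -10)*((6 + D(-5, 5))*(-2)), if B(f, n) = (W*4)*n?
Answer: 2447 + 400*I*√5 ≈ 2447.0 + 894.43*I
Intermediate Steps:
B(f, n) = 20*n (B(f, n) = (5*4)*n = 20*n)
D(j, p) = I*√5 (D(j, p) = √(-5) = I*√5)
47 + B(11, -10)*((6 + D(-5, 5))*(-2)) = 47 + (20*(-10))*((6 + I*√5)*(-2)) = 47 - 200*(-12 - 2*I*√5) = 47 + (2400 + 400*I*√5) = 2447 + 400*I*√5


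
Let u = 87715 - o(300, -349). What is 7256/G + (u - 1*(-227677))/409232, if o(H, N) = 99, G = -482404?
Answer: 37282304245/49353788432 ≈ 0.75541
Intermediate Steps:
u = 87616 (u = 87715 - 1*99 = 87715 - 99 = 87616)
7256/G + (u - 1*(-227677))/409232 = 7256/(-482404) + (87616 - 1*(-227677))/409232 = 7256*(-1/482404) + (87616 + 227677)*(1/409232) = -1814/120601 + 315293*(1/409232) = -1814/120601 + 315293/409232 = 37282304245/49353788432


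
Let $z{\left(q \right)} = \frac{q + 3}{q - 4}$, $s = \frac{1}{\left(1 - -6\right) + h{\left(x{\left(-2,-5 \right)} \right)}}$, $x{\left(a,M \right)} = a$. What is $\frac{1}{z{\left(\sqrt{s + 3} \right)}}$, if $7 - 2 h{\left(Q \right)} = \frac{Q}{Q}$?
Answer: $- \frac{151}{59} + \frac{7 \sqrt{310}}{59} \approx -0.47038$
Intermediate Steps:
$h{\left(Q \right)} = 3$ ($h{\left(Q \right)} = \frac{7}{2} - \frac{Q \frac{1}{Q}}{2} = \frac{7}{2} - \frac{1}{2} = 3$)
$s = \frac{1}{10}$ ($s = \frac{1}{\left(1 - -6\right) + 3} = \frac{1}{\left(1 + 6\right) + 3} = \frac{1}{7 + 3} = \frac{1}{10} \approx 0.1$)
$z{\left(q \right)} = \frac{3 + q}{-4 + q}$
$\frac{1}{z{\left(\sqrt{s + 3} \right)}} = \frac{1}{\frac{1}{-4 + \sqrt{\frac{1}{10} + 3}} \left(3 + \sqrt{\frac{1}{10} + 3}\right)} = \frac{1}{\frac{1}{-4 + \sqrt{\frac{31}{10}}} \left(3 + \sqrt{\frac{31}{10}}\right)} = \frac{1}{\frac{1}{-4 + \frac{\sqrt{310}}{10}} \left(3 + \frac{\sqrt{310}}{10}\right)} = \frac{-4 + \frac{\sqrt{310}}{10}}{3 + \frac{\sqrt{310}}{10}}$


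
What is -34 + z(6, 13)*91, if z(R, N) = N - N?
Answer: -34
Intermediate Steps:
z(R, N) = 0
-34 + z(6, 13)*91 = -34 + 0*91 = -34 + 0 = -34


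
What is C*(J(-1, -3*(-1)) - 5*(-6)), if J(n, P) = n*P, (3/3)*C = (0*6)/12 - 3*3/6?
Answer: -81/2 ≈ -40.500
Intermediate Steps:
C = -3/2 (C = (0*6)/12 - 3*3/6 = 0*(1/12) - 9*⅙ = 0 - 3/2 = -3/2 ≈ -1.5000)
J(n, P) = P*n
C*(J(-1, -3*(-1)) - 5*(-6)) = -3*(-3*(-1)*(-1) - 5*(-6))/2 = -3*(3*(-1) + 30)/2 = -3*(-3 + 30)/2 = -3/2*27 = -81/2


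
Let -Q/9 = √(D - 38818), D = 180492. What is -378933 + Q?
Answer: -378933 - 9*√141674 ≈ -3.8232e+5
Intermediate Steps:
Q = -9*√141674 (Q = -9*√(180492 - 38818) = -9*√141674 ≈ -3387.6)
-378933 + Q = -378933 - 9*√141674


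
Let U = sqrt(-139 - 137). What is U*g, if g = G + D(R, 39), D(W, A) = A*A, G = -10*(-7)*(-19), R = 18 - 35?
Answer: 382*I*sqrt(69) ≈ 3173.1*I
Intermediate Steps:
R = -17
G = -1330 (G = 70*(-19) = -1330)
D(W, A) = A**2
U = 2*I*sqrt(69) (U = sqrt(-276) = 2*I*sqrt(69) ≈ 16.613*I)
g = 191 (g = -1330 + 39**2 = -1330 + 1521 = 191)
U*g = (2*I*sqrt(69))*191 = 382*I*sqrt(69)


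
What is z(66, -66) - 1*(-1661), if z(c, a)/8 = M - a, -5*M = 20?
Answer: 2157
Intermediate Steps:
M = -4 (M = -⅕*20 = -4)
z(c, a) = -32 - 8*a (z(c, a) = 8*(-4 - a) = -32 - 8*a)
z(66, -66) - 1*(-1661) = (-32 - 8*(-66)) - 1*(-1661) = (-32 + 528) + 1661 = 496 + 1661 = 2157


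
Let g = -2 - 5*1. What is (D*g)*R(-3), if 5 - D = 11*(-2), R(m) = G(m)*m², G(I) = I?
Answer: 5103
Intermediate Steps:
R(m) = m³ (R(m) = m*m² = m³)
D = 27 (D = 5 - 11*(-2) = 5 - 1*(-22) = 5 + 22 = 27)
g = -7 (g = -2 - 5 = -7)
(D*g)*R(-3) = (27*(-7))*(-3)³ = -189*(-27) = 5103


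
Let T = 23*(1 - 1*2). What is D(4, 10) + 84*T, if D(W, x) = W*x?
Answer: -1892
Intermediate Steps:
T = -23 (T = 23*(1 - 2) = 23*(-1) = -23)
D(4, 10) + 84*T = 4*10 + 84*(-23) = 40 - 1932 = -1892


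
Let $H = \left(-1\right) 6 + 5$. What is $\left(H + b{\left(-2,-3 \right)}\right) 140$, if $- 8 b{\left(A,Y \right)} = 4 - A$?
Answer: $-245$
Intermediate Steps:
$b{\left(A,Y \right)} = - \frac{1}{2} + \frac{A}{8}$ ($b{\left(A,Y \right)} = - \frac{4 - A}{8} = - \frac{1}{2} + \frac{A}{8}$)
$H = -1$ ($H = -6 + 5 = -1$)
$\left(H + b{\left(-2,-3 \right)}\right) 140 = \left(-1 + \left(- \frac{1}{2} + \frac{1}{8} \left(-2\right)\right)\right) 140 = \left(-1 - \frac{3}{4}\right) 140 = \left(- \frac{7}{4}\right) 140 = -245$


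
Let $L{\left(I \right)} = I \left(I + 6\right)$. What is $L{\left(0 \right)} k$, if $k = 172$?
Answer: $0$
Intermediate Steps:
$L{\left(I \right)} = I \left(6 + I\right)$
$L{\left(0 \right)} k = 0 \left(6 + 0\right) 172 = 0 \cdot 6 \cdot 172 = 0 \cdot 172 = 0$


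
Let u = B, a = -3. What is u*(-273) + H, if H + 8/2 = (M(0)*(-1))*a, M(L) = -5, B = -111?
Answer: 30284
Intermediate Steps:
u = -111
H = -19 (H = -4 - 5*(-1)*(-3) = -4 + 5*(-3) = -4 - 15 = -19)
u*(-273) + H = -111*(-273) - 19 = 30303 - 19 = 30284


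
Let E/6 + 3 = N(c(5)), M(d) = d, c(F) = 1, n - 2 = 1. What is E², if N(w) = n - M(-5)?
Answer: 900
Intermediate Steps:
n = 3 (n = 2 + 1 = 3)
N(w) = 8 (N(w) = 3 - 1*(-5) = 3 + 5 = 8)
E = 30 (E = -18 + 6*8 = -18 + 48 = 30)
E² = 30² = 900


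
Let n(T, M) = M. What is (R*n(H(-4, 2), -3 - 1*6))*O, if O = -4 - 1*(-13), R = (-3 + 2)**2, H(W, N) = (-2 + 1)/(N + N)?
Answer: -81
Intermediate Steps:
H(W, N) = -1/(2*N)
R = 1 (R = (-1)**2 = 1)
O = 9 (O = -4 + 13 = 9)
(R*n(H(-4, 2), -3 - 1*6))*O = (1*(-3 - 1*6))*9 = (1*(-3 - 6))*9 = (1*(-9))*9 = -9*9 = -81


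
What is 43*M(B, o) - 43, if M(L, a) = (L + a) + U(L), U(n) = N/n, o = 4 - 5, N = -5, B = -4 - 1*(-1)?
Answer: -430/3 ≈ -143.33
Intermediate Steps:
B = -3 (B = -4 + 1 = -3)
o = -1
U(n) = -5/n
M(L, a) = L + a - 5/L (M(L, a) = (L + a) - 5/L = L + a - 5/L)
43*M(B, o) - 43 = 43*(-3 - 1 - 5/(-3)) - 43 = 43*(-3 - 1 - 5*(-⅓)) - 43 = 43*(-3 - 1 + 5/3) - 43 = 43*(-7/3) - 43 = -301/3 - 43 = -430/3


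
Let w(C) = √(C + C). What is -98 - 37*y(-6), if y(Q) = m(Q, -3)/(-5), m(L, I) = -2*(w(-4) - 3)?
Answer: -268/5 - 148*I*√2/5 ≈ -53.6 - 41.861*I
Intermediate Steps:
w(C) = √2*√C (w(C) = √(2*C) = √2*√C)
m(L, I) = 6 - 4*I*√2 (m(L, I) = -2*(√2*√(-4) - 3) = -2*(√2*(2*I) - 3) = -2*(2*I*√2 - 3) = -2*(-3 + 2*I*√2) = 6 - 4*I*√2)
y(Q) = -6/5 + 4*I*√2/5 (y(Q) = (6 - 4*I*√2)/(-5) = (6 - 4*I*√2)*(-⅕) = -6/5 + 4*I*√2/5)
-98 - 37*y(-6) = -98 - 37*(-6/5 + 4*I*√2/5) = -98 + (222/5 - 148*I*√2/5) = -268/5 - 148*I*√2/5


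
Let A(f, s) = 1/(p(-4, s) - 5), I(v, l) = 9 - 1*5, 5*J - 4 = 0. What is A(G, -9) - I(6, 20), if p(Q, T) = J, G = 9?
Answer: -89/21 ≈ -4.2381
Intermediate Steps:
J = ⅘ (J = ⅘ + (⅕)*0 = ⅘ + 0 = ⅘ ≈ 0.80000)
I(v, l) = 4 (I(v, l) = 9 - 5 = 4)
p(Q, T) = ⅘
A(f, s) = -5/21 (A(f, s) = 1/(⅘ - 5) = 1/(-21/5) = -5/21)
A(G, -9) - I(6, 20) = -5/21 - 1*4 = -5/21 - 4 = -89/21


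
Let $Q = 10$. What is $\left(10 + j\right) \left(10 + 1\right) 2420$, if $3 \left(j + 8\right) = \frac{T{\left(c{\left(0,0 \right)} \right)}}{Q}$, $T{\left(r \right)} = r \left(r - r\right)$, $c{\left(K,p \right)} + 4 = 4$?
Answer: $53240$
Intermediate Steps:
$c{\left(K,p \right)} = 0$ ($c{\left(K,p \right)} = -4 + 4 = 0$)
$T{\left(r \right)} = 0$ ($T{\left(r \right)} = r 0 = 0$)
$j = -8$ ($j = -8 + \frac{0 \cdot \frac{1}{10}}{3} = -8 + \frac{1}{3} \cdot 0 = -8 + 0 = -8$)
$\left(10 + j\right) \left(10 + 1\right) 2420 = \left(10 - 8\right) \left(10 + 1\right) 2420 = 2 \cdot 11 \cdot 2420 = 22 \cdot 2420 = 53240$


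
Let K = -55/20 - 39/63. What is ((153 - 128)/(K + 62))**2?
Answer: 7056/38809 ≈ 0.18181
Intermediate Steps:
K = -283/84 (K = -55*1/20 - 39*1/63 = -11/4 - 13/21 = -283/84 ≈ -3.3690)
((153 - 128)/(K + 62))**2 = ((153 - 128)/(-283/84 + 62))**2 = (25/(4925/84))**2 = (25*(84/4925))**2 = (84/197)**2 = 7056/38809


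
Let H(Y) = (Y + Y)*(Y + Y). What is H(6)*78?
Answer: 11232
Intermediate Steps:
H(Y) = 4*Y² (H(Y) = (2*Y)*(2*Y) = 4*Y²)
H(6)*78 = (4*6²)*78 = (4*36)*78 = 144*78 = 11232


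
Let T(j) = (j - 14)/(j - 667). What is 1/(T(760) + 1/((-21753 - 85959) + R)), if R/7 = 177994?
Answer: 105856878/849131609 ≈ 0.12466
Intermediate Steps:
R = 1245958 (R = 7*177994 = 1245958)
T(j) = (-14 + j)/(-667 + j)
1/(T(760) + 1/((-21753 - 85959) + R)) = 1/((-14 + 760)/(-667 + 760) + 1/((-21753 - 85959) + 1245958)) = 1/(746/93 + 1/(-107712 + 1245958)) = 1/((1/93)*746 + 1/1138246) = 1/(746/93 + 1/1138246) = 1/(849131609/105856878) = 105856878/849131609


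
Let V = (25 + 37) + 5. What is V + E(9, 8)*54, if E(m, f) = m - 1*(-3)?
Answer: 715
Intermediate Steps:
E(m, f) = 3 + m (E(m, f) = m + 3 = 3 + m)
V = 67 (V = 62 + 5 = 67)
V + E(9, 8)*54 = 67 + (3 + 9)*54 = 67 + 12*54 = 67 + 648 = 715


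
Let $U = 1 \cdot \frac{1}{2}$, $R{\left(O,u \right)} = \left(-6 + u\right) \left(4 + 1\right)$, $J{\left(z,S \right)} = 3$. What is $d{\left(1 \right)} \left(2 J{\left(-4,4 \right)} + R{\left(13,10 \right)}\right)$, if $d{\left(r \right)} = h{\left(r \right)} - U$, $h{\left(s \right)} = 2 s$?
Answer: $39$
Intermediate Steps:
$R{\left(O,u \right)} = -30 + 5 u$ ($R{\left(O,u \right)} = \left(-6 + u\right) 5 = -30 + 5 u$)
$U = \frac{1}{2}$ ($U = 1 \cdot \frac{1}{2} = \frac{1}{2} \approx 0.5$)
$d{\left(r \right)} = - \frac{1}{2} + 2 r$ ($d{\left(r \right)} = 2 r - \frac{1}{2} = - \frac{1}{2} + 2 r$)
$d{\left(1 \right)} \left(2 J{\left(-4,4 \right)} + R{\left(13,10 \right)}\right) = \left(- \frac{1}{2} + 2 \cdot 1\right) \left(2 \cdot 3 + \left(-30 + 5 \cdot 10\right)\right) = \left(- \frac{1}{2} + 2\right) \left(6 + \left(-30 + 50\right)\right) = \frac{3 \left(6 + 20\right)}{2} = \frac{3}{2} \cdot 26 = 39$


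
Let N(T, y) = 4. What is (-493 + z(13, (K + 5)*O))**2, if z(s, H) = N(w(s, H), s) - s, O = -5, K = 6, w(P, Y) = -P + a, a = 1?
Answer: 252004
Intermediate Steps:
w(P, Y) = 1 - P (w(P, Y) = -P + 1 = 1 - P)
z(s, H) = 4 - s
(-493 + z(13, (K + 5)*O))**2 = (-493 + (4 - 1*13))**2 = (-493 + (4 - 13))**2 = (-493 - 9)**2 = (-502)**2 = 252004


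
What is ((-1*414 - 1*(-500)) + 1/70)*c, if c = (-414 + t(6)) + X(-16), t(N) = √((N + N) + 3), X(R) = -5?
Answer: -2522799/70 + 6021*√15/70 ≈ -35707.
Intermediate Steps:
t(N) = √(3 + 2*N) (t(N) = √(2*N + 3) = √(3 + 2*N))
c = -419 + √15 (c = (-414 + √(3 + 2*6)) - 5 = (-414 + √(3 + 12)) - 5 = (-414 + √15) - 5 = -419 + √15 ≈ -415.13)
((-1*414 - 1*(-500)) + 1/70)*c = ((-1*414 - 1*(-500)) + 1/70)*(-419 + √15) = ((-414 + 500) + 1/70)*(-419 + √15) = (86 + 1/70)*(-419 + √15) = 6021*(-419 + √15)/70 = -2522799/70 + 6021*√15/70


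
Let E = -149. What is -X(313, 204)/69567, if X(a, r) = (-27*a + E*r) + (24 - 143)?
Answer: 38966/69567 ≈ 0.56012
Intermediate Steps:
X(a, r) = -119 - 149*r - 27*a (X(a, r) = (-27*a - 149*r) + (24 - 143) = (-149*r - 27*a) - 119 = -119 - 149*r - 27*a)
-X(313, 204)/69567 = -(-119 - 149*204 - 27*313)/69567 = -(-119 - 30396 - 8451)*(1/69567) = -1*(-38966)*(1/69567) = 38966*(1/69567) = 38966/69567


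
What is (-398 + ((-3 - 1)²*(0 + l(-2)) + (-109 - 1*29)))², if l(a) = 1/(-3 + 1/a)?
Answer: 14318656/49 ≈ 2.9222e+5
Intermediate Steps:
l(a) = 1/(-3 + 1/a)
(-398 + ((-3 - 1)²*(0 + l(-2)) + (-109 - 1*29)))² = (-398 + ((-3 - 1)²*(0 - 1*(-2)/(-1 + 3*(-2))) + (-109 - 1*29)))² = (-398 + ((-4)²*(0 - 1*(-2)/(-1 - 6)) + (-109 - 29)))² = (-398 + (16*(0 - 1*(-2)/(-7)) - 138))² = (-398 + (16*(0 - 1*(-2)*(-⅐)) - 138))² = (-398 + (16*(0 - 2/7) - 138))² = (-398 + (16*(-2/7) - 138))² = (-398 + (-32/7 - 138))² = (-398 - 998/7)² = (-3784/7)² = 14318656/49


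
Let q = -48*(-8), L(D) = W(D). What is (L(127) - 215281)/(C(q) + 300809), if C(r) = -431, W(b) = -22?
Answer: -215303/300378 ≈ -0.71677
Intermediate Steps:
L(D) = -22
q = 384
(L(127) - 215281)/(C(q) + 300809) = (-22 - 215281)/(-431 + 300809) = -215303/300378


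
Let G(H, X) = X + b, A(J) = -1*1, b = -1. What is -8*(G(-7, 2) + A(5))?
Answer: 0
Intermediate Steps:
A(J) = -1
G(H, X) = -1 + X (G(H, X) = X - 1 = -1 + X)
-8*(G(-7, 2) + A(5)) = -8*((-1 + 2) - 1) = -8*(1 - 1) = -8*0 = 0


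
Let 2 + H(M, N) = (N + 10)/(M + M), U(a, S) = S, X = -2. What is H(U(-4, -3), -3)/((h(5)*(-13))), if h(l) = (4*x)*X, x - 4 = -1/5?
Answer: -5/624 ≈ -0.0080128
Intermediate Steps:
H(M, N) = -2 + (10 + N)/(2*M) (H(M, N) = -2 + (N + 10)/(M + M) = -2 + (10 + N)/((2*M)) = -2 + (10 + N)*(1/(2*M)) = -2 + (10 + N)/(2*M))
x = 19/5 (x = 4 - 1/5 = 4 - 1*⅕ = 4 - ⅕ = 19/5 ≈ 3.8000)
h(l) = -152/5 (h(l) = (4*(19/5))*(-2) = (76/5)*(-2) = -152/5)
H(U(-4, -3), -3)/((h(5)*(-13))) = ((½)*(10 - 3 - 4*(-3))/(-3))/((-152/5*(-13))) = ((½)*(-⅓)*(10 - 3 + 12))/(1976/5) = ((½)*(-⅓)*19)*(5/1976) = -19/6*5/1976 = -5/624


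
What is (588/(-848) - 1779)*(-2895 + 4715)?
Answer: -171669225/53 ≈ -3.2390e+6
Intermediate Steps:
(588/(-848) - 1779)*(-2895 + 4715) = (588*(-1/848) - 1779)*1820 = (-147/212 - 1779)*1820 = -377295/212*1820 = -171669225/53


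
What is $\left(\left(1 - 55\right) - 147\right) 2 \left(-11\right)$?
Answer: $4422$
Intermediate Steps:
$\left(\left(1 - 55\right) - 147\right) 2 \left(-11\right) = \left(\left(1 - 55\right) - 147\right) \left(-22\right) = \left(-54 - 147\right) \left(-22\right) = \left(-201\right) \left(-22\right) = 4422$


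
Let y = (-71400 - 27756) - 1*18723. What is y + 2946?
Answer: -114933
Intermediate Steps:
y = -117879 (y = -99156 - 18723 = -117879)
y + 2946 = -117879 + 2946 = -114933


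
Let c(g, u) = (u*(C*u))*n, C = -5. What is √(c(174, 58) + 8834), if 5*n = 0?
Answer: √8834 ≈ 93.989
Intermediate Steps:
n = 0 (n = (⅕)*0 = 0)
c(g, u) = 0 (c(g, u) = (u*(-5*u))*0 = -5*u²*0 = 0)
√(c(174, 58) + 8834) = √(0 + 8834) = √8834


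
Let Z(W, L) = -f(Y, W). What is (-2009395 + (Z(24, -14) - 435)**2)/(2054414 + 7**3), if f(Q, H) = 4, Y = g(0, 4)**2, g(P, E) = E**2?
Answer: -605558/684919 ≈ -0.88413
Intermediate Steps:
Y = 256 (Y = (4**2)**2 = 16**2 = 256)
Z(W, L) = -4 (Z(W, L) = -1*4 = -4)
(-2009395 + (Z(24, -14) - 435)**2)/(2054414 + 7**3) = (-2009395 + (-4 - 435)**2)/(2054414 + 7**3) = (-2009395 + (-439)**2)/(2054414 + 343) = (-2009395 + 192721)/2054757 = -1816674*1/2054757 = -605558/684919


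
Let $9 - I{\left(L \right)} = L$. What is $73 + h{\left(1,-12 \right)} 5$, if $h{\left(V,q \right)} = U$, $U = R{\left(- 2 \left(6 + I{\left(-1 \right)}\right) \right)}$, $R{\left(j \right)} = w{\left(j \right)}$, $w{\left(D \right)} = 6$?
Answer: $103$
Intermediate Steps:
$I{\left(L \right)} = 9 - L$
$R{\left(j \right)} = 6$
$U = 6$
$h{\left(V,q \right)} = 6$
$73 + h{\left(1,-12 \right)} 5 = 73 + 6 \cdot 5 = 73 + 30 = 103$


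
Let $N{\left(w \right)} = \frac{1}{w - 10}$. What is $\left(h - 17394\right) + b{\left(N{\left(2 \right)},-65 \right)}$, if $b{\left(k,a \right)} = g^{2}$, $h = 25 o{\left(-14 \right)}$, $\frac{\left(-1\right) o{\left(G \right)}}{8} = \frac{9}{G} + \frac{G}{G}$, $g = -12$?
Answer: $- \frac{121250}{7} \approx -17321.0$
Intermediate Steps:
$o{\left(G \right)} = -8 - \frac{72}{G}$ ($o{\left(G \right)} = - 8 \left(\frac{9}{G} + \frac{G}{G}\right) = - 8 \left(\frac{9}{G} + 1\right) = - 8 \left(1 + \frac{9}{G}\right) = -8 - \frac{72}{G}$)
$N{\left(w \right)} = \frac{1}{-10 + w}$
$h = - \frac{500}{7}$ ($h = 25 \left(-8 - \frac{72}{-14}\right) = 25 \left(-8 - - \frac{36}{7}\right) = 25 \left(-8 + \frac{36}{7}\right) = 25 \left(- \frac{20}{7}\right) = - \frac{500}{7} \approx -71.429$)
$b{\left(k,a \right)} = 144$ ($b{\left(k,a \right)} = \left(-12\right)^{2} = 144$)
$\left(h - 17394\right) + b{\left(N{\left(2 \right)},-65 \right)} = \left(- \frac{500}{7} - 17394\right) + 144 = - \frac{122258}{7} + 144 = - \frac{121250}{7}$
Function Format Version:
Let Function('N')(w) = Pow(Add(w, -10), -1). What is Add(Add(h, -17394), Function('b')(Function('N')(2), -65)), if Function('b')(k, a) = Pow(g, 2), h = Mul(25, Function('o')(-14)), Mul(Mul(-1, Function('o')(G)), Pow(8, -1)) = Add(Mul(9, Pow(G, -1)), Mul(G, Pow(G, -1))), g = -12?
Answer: Rational(-121250, 7) ≈ -17321.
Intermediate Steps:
Function('o')(G) = Add(-8, Mul(-72, Pow(G, -1))) (Function('o')(G) = Mul(-8, Add(Mul(9, Pow(G, -1)), Mul(G, Pow(G, -1)))) = Mul(-8, Add(Mul(9, Pow(G, -1)), 1)) = Mul(-8, Add(1, Mul(9, Pow(G, -1)))) = Add(-8, Mul(-72, Pow(G, -1))))
Function('N')(w) = Pow(Add(-10, w), -1)
h = Rational(-500, 7) (h = Mul(25, Add(-8, Mul(-72, Pow(-14, -1)))) = Mul(25, Add(-8, Mul(-72, Rational(-1, 14)))) = Mul(25, Add(-8, Rational(36, 7))) = Mul(25, Rational(-20, 7)) = Rational(-500, 7) ≈ -71.429)
Function('b')(k, a) = 144 (Function('b')(k, a) = Pow(-12, 2) = 144)
Add(Add(h, -17394), Function('b')(Function('N')(2), -65)) = Add(Add(Rational(-500, 7), -17394), 144) = Add(Rational(-122258, 7), 144) = Rational(-121250, 7)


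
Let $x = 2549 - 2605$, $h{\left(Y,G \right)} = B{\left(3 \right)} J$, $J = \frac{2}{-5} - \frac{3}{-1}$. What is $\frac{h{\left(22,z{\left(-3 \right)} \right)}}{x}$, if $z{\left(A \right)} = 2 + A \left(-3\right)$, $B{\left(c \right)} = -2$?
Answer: $\frac{13}{140} \approx 0.092857$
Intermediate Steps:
$J = \frac{13}{5}$ ($J = 2 \left(- \frac{1}{5}\right) - -3 = - \frac{2}{5} + 3 = \frac{13}{5} \approx 2.6$)
$z{\left(A \right)} = 2 - 3 A$
$h{\left(Y,G \right)} = - \frac{26}{5}$ ($h{\left(Y,G \right)} = \left(-2\right) \frac{13}{5} = - \frac{26}{5}$)
$x = -56$ ($x = 2549 - 2605 = -56$)
$\frac{h{\left(22,z{\left(-3 \right)} \right)}}{x} = - \frac{26}{5 \left(-56\right)} = \left(- \frac{26}{5}\right) \left(- \frac{1}{56}\right) = \frac{13}{140}$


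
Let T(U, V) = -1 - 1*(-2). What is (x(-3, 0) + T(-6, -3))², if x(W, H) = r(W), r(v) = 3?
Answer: 16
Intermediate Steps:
T(U, V) = 1 (T(U, V) = -1 + 2 = 1)
x(W, H) = 3
(x(-3, 0) + T(-6, -3))² = (3 + 1)² = 4² = 16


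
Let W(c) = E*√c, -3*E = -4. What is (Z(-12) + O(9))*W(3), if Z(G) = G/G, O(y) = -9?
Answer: -32*√3/3 ≈ -18.475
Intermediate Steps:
E = 4/3 (E = -⅓*(-4) = 4/3 ≈ 1.3333)
Z(G) = 1
W(c) = 4*√c/3
(Z(-12) + O(9))*W(3) = (1 - 9)*(4*√3/3) = -32*√3/3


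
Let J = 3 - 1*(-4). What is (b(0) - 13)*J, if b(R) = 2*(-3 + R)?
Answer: -133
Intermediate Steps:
b(R) = -6 + 2*R
J = 7 (J = 3 + 4 = 7)
(b(0) - 13)*J = ((-6 + 2*0) - 13)*7 = ((-6 + 0) - 13)*7 = (-6 - 13)*7 = -19*7 = -133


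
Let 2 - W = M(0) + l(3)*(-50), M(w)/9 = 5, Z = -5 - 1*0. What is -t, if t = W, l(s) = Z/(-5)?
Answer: -7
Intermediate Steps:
Z = -5 (Z = -5 + 0 = -5)
M(w) = 45 (M(w) = 9*5 = 45)
l(s) = 1 (l(s) = -5/(-5) = -5*(-⅕) = 1)
W = 7 (W = 2 - (45 + 1*(-50)) = 2 - (45 - 50) = 2 - 1*(-5) = 2 + 5 = 7)
t = 7
-t = -1*7 = -7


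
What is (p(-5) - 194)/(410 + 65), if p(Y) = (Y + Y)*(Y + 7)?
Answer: -214/475 ≈ -0.45053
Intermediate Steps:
p(Y) = 2*Y*(7 + Y) (p(Y) = (2*Y)*(7 + Y) = 2*Y*(7 + Y))
(p(-5) - 194)/(410 + 65) = (2*(-5)*(7 - 5) - 194)/(410 + 65) = (2*(-5)*2 - 194)/475 = (-20 - 194)*(1/475) = -214*1/475 = -214/475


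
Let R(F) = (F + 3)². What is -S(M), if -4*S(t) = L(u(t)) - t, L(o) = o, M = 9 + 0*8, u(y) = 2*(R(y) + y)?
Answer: 297/4 ≈ 74.250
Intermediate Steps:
R(F) = (3 + F)²
u(y) = 2*y + 2*(3 + y)² (u(y) = 2*((3 + y)² + y) = 2*(y + (3 + y)²) = 2*y + 2*(3 + y)²)
M = 9 (M = 9 + 0 = 9)
S(t) = -(3 + t)²/2 - t/4 (S(t) = -((2*t + 2*(3 + t)²) - t)/4 = -(t + 2*(3 + t)²)/4 = -(3 + t)²/2 - t/4)
-S(M) = -(-(3 + 9)²/2 - ¼*9) = -(-½*12² - 9/4) = -(-½*144 - 9/4) = -(-72 - 9/4) = -1*(-297/4) = 297/4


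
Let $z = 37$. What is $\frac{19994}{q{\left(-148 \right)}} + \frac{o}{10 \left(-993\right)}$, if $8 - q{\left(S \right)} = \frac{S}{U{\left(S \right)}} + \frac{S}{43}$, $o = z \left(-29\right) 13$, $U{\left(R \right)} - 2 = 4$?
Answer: $\frac{12838344311}{23126970} \approx 555.12$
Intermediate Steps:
$U{\left(R \right)} = 6$ ($U{\left(R \right)} = 2 + 4 = 6$)
$o = -13949$ ($o = 37 \left(-29\right) 13 = \left(-1073\right) 13 = -13949$)
$q{\left(S \right)} = 8 - \frac{49 S}{258}$ ($q{\left(S \right)} = 8 - \left(\frac{S}{6} + \frac{S}{43}\right) = 8 - \frac{49 S}{258}$)
$\frac{19994}{q{\left(-148 \right)}} + \frac{o}{10 \left(-993\right)} = \frac{19994}{8 - - \frac{3626}{129}} - \frac{13949}{10 \left(-993\right)} = \frac{19994}{8 + \frac{3626}{129}} - \frac{13949}{-9930} = \frac{19994}{\frac{4658}{129}} - - \frac{13949}{9930} = 19994 \cdot \frac{129}{4658} + \frac{13949}{9930} = \frac{1289613}{2329} + \frac{13949}{9930} = \frac{12838344311}{23126970}$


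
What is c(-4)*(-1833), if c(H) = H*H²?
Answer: 117312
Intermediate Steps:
c(H) = H³
c(-4)*(-1833) = (-4)³*(-1833) = -64*(-1833) = 117312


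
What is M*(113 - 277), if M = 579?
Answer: -94956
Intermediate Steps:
M*(113 - 277) = 579*(113 - 277) = 579*(-164) = -94956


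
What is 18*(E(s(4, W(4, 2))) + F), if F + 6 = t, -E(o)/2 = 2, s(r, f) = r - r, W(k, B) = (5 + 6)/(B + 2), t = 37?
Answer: 486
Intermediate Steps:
W(k, B) = 11/(2 + B)
s(r, f) = 0
E(o) = -4 (E(o) = -2*2 = -4)
F = 31 (F = -6 + 37 = 31)
18*(E(s(4, W(4, 2))) + F) = 18*(-4 + 31) = 18*27 = 486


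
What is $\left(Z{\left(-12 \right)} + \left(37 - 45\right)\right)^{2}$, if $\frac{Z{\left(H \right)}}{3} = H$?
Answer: $1936$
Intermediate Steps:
$Z{\left(H \right)} = 3 H$
$\left(Z{\left(-12 \right)} + \left(37 - 45\right)\right)^{2} = \left(3 \left(-12\right) + \left(37 - 45\right)\right)^{2} = \left(-36 + \left(37 - 45\right)\right)^{2} = \left(-36 - 8\right)^{2} = \left(-44\right)^{2} = 1936$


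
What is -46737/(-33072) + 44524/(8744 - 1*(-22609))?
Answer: 979280963/345635472 ≈ 2.8333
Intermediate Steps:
-46737/(-33072) + 44524/(8744 - 1*(-22609)) = -46737*(-1/33072) + 44524/(8744 + 22609) = 15579/11024 + 44524/31353 = 979280963/345635472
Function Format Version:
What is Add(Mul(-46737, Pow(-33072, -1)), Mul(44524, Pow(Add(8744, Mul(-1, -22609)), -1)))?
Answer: Rational(979280963, 345635472) ≈ 2.8333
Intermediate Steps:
Add(Mul(-46737, Pow(-33072, -1)), Mul(44524, Pow(Add(8744, Mul(-1, -22609)), -1))) = Add(Mul(-46737, Rational(-1, 33072)), Mul(44524, Pow(Add(8744, 22609), -1))) = Add(Rational(15579, 11024), Mul(44524, Pow(31353, -1))) = Add(Rational(15579, 11024), Mul(44524, Rational(1, 31353))) = Add(Rational(15579, 11024), Rational(44524, 31353)) = Rational(979280963, 345635472)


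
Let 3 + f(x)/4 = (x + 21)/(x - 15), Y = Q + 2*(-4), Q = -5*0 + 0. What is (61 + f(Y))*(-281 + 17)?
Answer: -283800/23 ≈ -12339.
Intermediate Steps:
Q = 0 (Q = 0 + 0 = 0)
Y = -8 (Y = 0 + 2*(-4) = 0 - 8 = -8)
f(x) = -12 + 4*(21 + x)/(-15 + x) (f(x) = -12 + 4*((x + 21)/(x - 15)) = -12 + 4*((21 + x)/(-15 + x)) = -12 + 4*(21 + x)/(-15 + x))
(61 + f(Y))*(-281 + 17) = (61 + 8*(33 - 1*(-8))/(-15 - 8))*(-281 + 17) = (61 + 8*(33 + 8)/(-23))*(-264) = (61 + 8*(-1/23)*41)*(-264) = (61 - 328/23)*(-264) = (1075/23)*(-264) = -283800/23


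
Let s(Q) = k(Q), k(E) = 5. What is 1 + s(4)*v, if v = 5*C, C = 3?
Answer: 76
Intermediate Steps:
s(Q) = 5
v = 15 (v = 5*3 = 15)
1 + s(4)*v = 1 + 5*15 = 1 + 75 = 76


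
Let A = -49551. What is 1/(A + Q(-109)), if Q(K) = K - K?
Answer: -1/49551 ≈ -2.0181e-5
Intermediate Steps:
Q(K) = 0
1/(A + Q(-109)) = 1/(-49551 + 0) = 1/(-49551) = -1/49551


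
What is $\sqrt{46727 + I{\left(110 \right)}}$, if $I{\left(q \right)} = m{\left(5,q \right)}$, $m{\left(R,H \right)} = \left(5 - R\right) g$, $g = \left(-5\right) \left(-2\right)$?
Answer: $\sqrt{46727} \approx 216.16$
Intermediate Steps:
$g = 10$
$m{\left(R,H \right)} = 50 - 10 R$ ($m{\left(R,H \right)} = \left(5 - R\right) 10 = 50 - 10 R$)
$I{\left(q \right)} = 0$ ($I{\left(q \right)} = 50 - 50 = 0$)
$\sqrt{46727 + I{\left(110 \right)}} = \sqrt{46727 + 0} = \sqrt{46727}$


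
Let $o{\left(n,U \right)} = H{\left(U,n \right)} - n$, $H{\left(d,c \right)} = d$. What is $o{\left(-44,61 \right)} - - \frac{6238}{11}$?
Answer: $\frac{7393}{11} \approx 672.09$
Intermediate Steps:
$o{\left(n,U \right)} = U - n$
$o{\left(-44,61 \right)} - - \frac{6238}{11} = \left(61 - -44\right) - - \frac{6238}{11} = \left(61 + 44\right) + \left(\left(142 + 425\right) - - \frac{1}{11}\right) = 105 + \left(567 + \frac{1}{11}\right) = 105 + \frac{6238}{11} = \frac{7393}{11}$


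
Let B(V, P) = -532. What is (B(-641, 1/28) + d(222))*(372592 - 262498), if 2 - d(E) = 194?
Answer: -79708056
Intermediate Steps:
d(E) = -192 (d(E) = 2 - 1*194 = 2 - 194 = -192)
(B(-641, 1/28) + d(222))*(372592 - 262498) = (-532 - 192)*(372592 - 262498) = -724*110094 = -79708056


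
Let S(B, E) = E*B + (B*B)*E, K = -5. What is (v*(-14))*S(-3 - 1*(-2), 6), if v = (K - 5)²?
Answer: 0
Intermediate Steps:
v = 100 (v = (-5 - 5)² = (-10)² = 100)
S(B, E) = B*E + E*B² (S(B, E) = B*E + B²*E = B*E + E*B²)
(v*(-14))*S(-3 - 1*(-2), 6) = (100*(-14))*((-3 - 1*(-2))*6*(1 + (-3 - 1*(-2)))) = -1400*(-3 + 2)*6*(1 + (-3 + 2)) = -(-1400)*6*(1 - 1) = -(-1400)*6*0 = -1400*0 = 0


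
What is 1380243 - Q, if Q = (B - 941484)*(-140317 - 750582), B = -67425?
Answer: -898834638948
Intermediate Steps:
Q = 898836019191 (Q = (-67425 - 941484)*(-140317 - 750582) = -1008909*(-890899) = 898836019191)
1380243 - Q = 1380243 - 1*898836019191 = 1380243 - 898836019191 = -898834638948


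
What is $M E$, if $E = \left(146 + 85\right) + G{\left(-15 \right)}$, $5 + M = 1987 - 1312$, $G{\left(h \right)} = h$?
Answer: $144720$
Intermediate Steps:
$M = 670$ ($M = -5 + \left(1987 - 1312\right) = -5 + 675 = 670$)
$E = 216$ ($E = \left(146 + 85\right) - 15 = 231 - 15 = 216$)
$M E = 670 \cdot 216 = 144720$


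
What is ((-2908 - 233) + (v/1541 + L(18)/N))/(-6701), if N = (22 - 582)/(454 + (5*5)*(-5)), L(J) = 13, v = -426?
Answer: 388198111/826099280 ≈ 0.46992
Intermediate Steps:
N = -80/47 (N = -560/(454 + 25*(-5)) = -560/(454 - 125) = -560/329 = -560*1/329 = -80/47 ≈ -1.7021)
((-2908 - 233) + (v/1541 + L(18)/N))/(-6701) = ((-2908 - 233) + (-426/1541 + 13/(-80/47)))/(-6701) = (-3141 + (-426*1/1541 + 13*(-47/80)))*(-1/6701) = (-3141 + (-426/1541 - 611/80))*(-1/6701) = (-3141 - 975631/123280)*(-1/6701) = -388198111/123280*(-1/6701) = 388198111/826099280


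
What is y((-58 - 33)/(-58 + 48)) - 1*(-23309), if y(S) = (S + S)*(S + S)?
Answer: 591006/25 ≈ 23640.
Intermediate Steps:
y(S) = 4*S**2 (y(S) = (2*S)*(2*S) = 4*S**2)
y((-58 - 33)/(-58 + 48)) - 1*(-23309) = 4*((-58 - 33)/(-58 + 48))**2 - 1*(-23309) = 4*(-91/(-10))**2 + 23309 = 4*(-91*(-1/10))**2 + 23309 = 4*(91/10)**2 + 23309 = 4*(8281/100) + 23309 = 8281/25 + 23309 = 591006/25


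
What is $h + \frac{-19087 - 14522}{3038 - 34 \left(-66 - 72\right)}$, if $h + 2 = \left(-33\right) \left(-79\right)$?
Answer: $\frac{20103041}{7730} \approx 2600.7$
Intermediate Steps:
$h = 2605$ ($h = -2 - -2607 = -2 + 2607 = 2605$)
$h + \frac{-19087 - 14522}{3038 - 34 \left(-66 - 72\right)} = 2605 + \frac{-19087 - 14522}{3038 - 34 \left(-66 - 72\right)} = 2605 - \frac{33609}{3038 - -4692} = 2605 - \frac{33609}{3038 + 4692} = 2605 - \frac{33609}{7730} = \frac{20103041}{7730}$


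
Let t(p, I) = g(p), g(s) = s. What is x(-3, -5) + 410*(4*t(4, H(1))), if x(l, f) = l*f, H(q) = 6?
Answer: 6575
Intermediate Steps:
t(p, I) = p
x(l, f) = f*l
x(-3, -5) + 410*(4*t(4, H(1))) = -5*(-3) + 410*(4*4) = 15 + 410*16 = 15 + 6560 = 6575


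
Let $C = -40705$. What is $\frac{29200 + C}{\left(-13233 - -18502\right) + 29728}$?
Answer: $- \frac{11505}{34997} \approx -0.32874$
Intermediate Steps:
$\frac{29200 + C}{\left(-13233 - -18502\right) + 29728} = \frac{29200 - 40705}{\left(-13233 - -18502\right) + 29728} = - \frac{11505}{\left(-13233 + 18502\right) + 29728} = - \frac{11505}{5269 + 29728} = - \frac{11505}{34997}$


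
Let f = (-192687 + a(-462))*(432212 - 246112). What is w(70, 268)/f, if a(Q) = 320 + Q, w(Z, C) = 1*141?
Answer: -141/35885476900 ≈ -3.9292e-9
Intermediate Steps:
w(Z, C) = 141
f = -35885476900 (f = (-192687 + (320 - 462))*(432212 - 246112) = (-192687 - 142)*186100 = -192829*186100 = -35885476900)
w(70, 268)/f = 141/(-35885476900) = 141*(-1/35885476900) = -141/35885476900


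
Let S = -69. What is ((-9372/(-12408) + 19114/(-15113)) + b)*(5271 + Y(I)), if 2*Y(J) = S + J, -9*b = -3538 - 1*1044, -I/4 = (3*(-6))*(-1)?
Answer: 22545127051189/8523732 ≈ 2.6450e+6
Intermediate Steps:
I = -72 (I = -4*3*(-6)*(-1) = -(-72)*(-1) = -4*18 = -72)
b = 4582/9 (b = -(-3538 - 1*1044)/9 = -(-3538 - 1044)/9 = -1/9*(-4582) = 4582/9 ≈ 509.11)
Y(J) = -69/2 + J/2 (Y(J) = (-69 + J)/2 = -69/2 + J/2)
((-9372/(-12408) + 19114/(-15113)) + b)*(5271 + Y(I)) = ((-9372/(-12408) + 19114/(-15113)) + 4582/9)*(5271 + (-69/2 + (1/2)*(-72))) = ((-9372*(-1/12408) + 19114*(-1/15113)) + 4582/9)*(5271 + (-69/2 - 36)) = ((71/94 - 19114/15113) + 4582/9)*(5271 - 141/2) = (-723693/1420622 + 4582/9)*(10401/2) = (6502776767/12785598)*(10401/2) = 22545127051189/8523732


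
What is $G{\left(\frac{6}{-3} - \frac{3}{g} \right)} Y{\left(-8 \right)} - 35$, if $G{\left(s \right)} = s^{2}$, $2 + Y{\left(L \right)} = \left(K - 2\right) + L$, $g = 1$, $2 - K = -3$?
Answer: $-210$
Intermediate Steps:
$K = 5$ ($K = 2 - -3 = 2 + 3 = 5$)
$Y{\left(L \right)} = 1 + L$ ($Y{\left(L \right)} = -2 + \left(\left(5 - 2\right) + L\right) = -2 + \left(3 + L\right) = 1 + L$)
$G{\left(\frac{6}{-3} - \frac{3}{g} \right)} Y{\left(-8 \right)} - 35 = \left(\frac{6}{-3} - \frac{3}{1}\right)^{2} \left(1 - 8\right) - 35 = \left(6 \left(- \frac{1}{3}\right) - 3\right)^{2} \left(-7\right) - 35 = \left(-2 - 3\right)^{2} \left(-7\right) - 35 = \left(-5\right)^{2} \left(-7\right) - 35 = 25 \left(-7\right) - 35 = -175 - 35 = -210$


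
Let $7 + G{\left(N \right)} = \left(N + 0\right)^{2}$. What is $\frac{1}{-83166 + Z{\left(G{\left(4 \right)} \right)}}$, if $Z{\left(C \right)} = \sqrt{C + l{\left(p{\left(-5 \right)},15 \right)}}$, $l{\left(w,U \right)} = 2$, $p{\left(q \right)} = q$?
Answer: $- \frac{83166}{6916583545} - \frac{\sqrt{11}}{6916583545} \approx -1.2025 \cdot 10^{-5}$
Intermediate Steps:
$G{\left(N \right)} = -7 + N^{2}$ ($G{\left(N \right)} = -7 + \left(N + 0\right)^{2} = -7 + N^{2}$)
$Z{\left(C \right)} = \sqrt{2 + C}$ ($Z{\left(C \right)} = \sqrt{C + 2} = \sqrt{2 + C}$)
$\frac{1}{-83166 + Z{\left(G{\left(4 \right)} \right)}} = \frac{1}{-83166 + \sqrt{2 - \left(7 - 4^{2}\right)}} = \frac{1}{-83166 + \sqrt{2 + \left(-7 + 16\right)}} = \frac{1}{-83166 + \sqrt{2 + 9}} = \frac{1}{-83166 + \sqrt{11}}$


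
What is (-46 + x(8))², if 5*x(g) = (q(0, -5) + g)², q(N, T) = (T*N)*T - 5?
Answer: 48841/25 ≈ 1953.6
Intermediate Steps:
q(N, T) = -5 + N*T² (q(N, T) = (N*T)*T - 5 = N*T² - 5 = -5 + N*T²)
x(g) = (-5 + g)²/5 (x(g) = ((-5 + 0*(-5)²) + g)²/5 = ((-5 + 0*25) + g)²/5 = ((-5 + 0) + g)²/5 = (-5 + g)²/5)
(-46 + x(8))² = (-46 + (-5 + 8)²/5)² = (-46 + (⅕)*3²)² = (-46 + (⅕)*9)² = (-46 + 9/5)² = (-221/5)² = 48841/25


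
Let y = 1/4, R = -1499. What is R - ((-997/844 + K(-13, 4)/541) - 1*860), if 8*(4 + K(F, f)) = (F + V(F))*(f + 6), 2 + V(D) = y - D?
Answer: -1164901427/1826416 ≈ -637.81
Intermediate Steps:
y = ¼ ≈ 0.25000
V(D) = -7/4 - D (V(D) = -2 + (¼ - D) = -7/4 - D)
K(F, f) = -85/16 - 7*f/32 (K(F, f) = -4 + ((F + (-7/4 - F))*(f + 6))/8 = -4 + (-7*(6 + f)/4)/8 = -4 + (-21/2 - 7*f/4)/8 = -4 + (-21/16 - 7*f/32) = -85/16 - 7*f/32)
R - ((-997/844 + K(-13, 4)/541) - 1*860) = -1499 - ((-997/844 + (-85/16 - 7/32*4)/541) - 1*860) = -1499 - ((-997*1/844 + (-85/16 - 7/8)*(1/541)) - 860) = -1499 - ((-997/844 - 99/16*1/541) - 860) = -1499 - ((-997/844 - 99/8656) - 860) = -1499 - (-2178397/1826416 - 860) = -1499 - 1*(-1572896157/1826416) = -1499 + 1572896157/1826416 = -1164901427/1826416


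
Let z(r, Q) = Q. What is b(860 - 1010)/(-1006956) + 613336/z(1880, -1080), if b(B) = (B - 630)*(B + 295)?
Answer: -2144028532/3776085 ≈ -567.79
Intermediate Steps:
b(B) = (-630 + B)*(295 + B)
b(860 - 1010)/(-1006956) + 613336/z(1880, -1080) = (-185850 + (860 - 1010)² - 335*(860 - 1010))/(-1006956) + 613336/(-1080) = (-185850 + (-150)² - 335*(-150))*(-1/1006956) + 613336*(-1/1080) = (-185850 + 22500 + 50250)*(-1/1006956) - 76667/135 = -113100*(-1/1006956) - 76667/135 = 9425/83913 - 76667/135 = -2144028532/3776085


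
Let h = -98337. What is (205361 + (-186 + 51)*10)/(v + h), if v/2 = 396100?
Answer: 204011/693863 ≈ 0.29402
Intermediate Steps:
v = 792200 (v = 2*396100 = 792200)
(205361 + (-186 + 51)*10)/(v + h) = (205361 + (-186 + 51)*10)/(792200 - 98337) = (205361 - 135*10)/693863 = (205361 - 1350)*(1/693863) = 204011*(1/693863) = 204011/693863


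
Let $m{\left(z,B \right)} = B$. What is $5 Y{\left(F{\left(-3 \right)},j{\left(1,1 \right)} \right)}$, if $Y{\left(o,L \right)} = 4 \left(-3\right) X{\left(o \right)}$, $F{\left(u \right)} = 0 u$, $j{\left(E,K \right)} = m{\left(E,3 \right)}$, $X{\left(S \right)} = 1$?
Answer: $-60$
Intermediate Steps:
$j{\left(E,K \right)} = 3$
$F{\left(u \right)} = 0$
$Y{\left(o,L \right)} = -12$ ($Y{\left(o,L \right)} = 4 \left(-3\right) 1 = \left(-12\right) 1 = -12$)
$5 Y{\left(F{\left(-3 \right)},j{\left(1,1 \right)} \right)} = 5 \left(-12\right) = -60$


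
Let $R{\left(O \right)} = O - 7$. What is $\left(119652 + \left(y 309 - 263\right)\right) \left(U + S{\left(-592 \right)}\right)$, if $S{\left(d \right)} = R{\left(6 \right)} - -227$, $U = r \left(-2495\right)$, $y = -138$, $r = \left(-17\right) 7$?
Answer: $22803912857$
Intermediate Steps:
$r = -119$
$R{\left(O \right)} = -7 + O$ ($R{\left(O \right)} = O - 7 = -7 + O$)
$U = 296905$ ($U = \left(-119\right) \left(-2495\right) = 296905$)
$S{\left(d \right)} = 226$ ($S{\left(d \right)} = \left(-7 + 6\right) - -227 = -1 + 227 = 226$)
$\left(119652 + \left(y 309 - 263\right)\right) \left(U + S{\left(-592 \right)}\right) = \left(119652 - 42905\right) \left(296905 + 226\right) = \left(119652 - 42905\right) 297131 = 76747 \cdot 297131 = 22803912857$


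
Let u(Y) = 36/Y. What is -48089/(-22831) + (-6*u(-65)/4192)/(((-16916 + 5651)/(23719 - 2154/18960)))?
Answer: 245819333945719/116799103772000 ≈ 2.1046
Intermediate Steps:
-48089/(-22831) + (-6*u(-65)/4192)/(((-16916 + 5651)/(23719 - 2154/18960))) = -48089/(-22831) + (-6*36/(-65)/4192)/(((-16916 + 5651)/(23719 - 2154/18960))) = -48089*(-1/22831) + (-6*36*(-1/65)/4192)/((-11265/(23719 - 2154*1/18960))) = 48089/22831 + (-(-216)/(65*4192))/((-11265/(23719 - 359/3160))) = 48089/22831 + (-6*(-9/68120))/((-11265/74951681/3160)) = 48089/22831 + 27/(34060*((-11265*3160/74951681))) = 48089/22831 + 27/(34060*(-35597400/74951681)) = 48089/22831 + (27/34060)*(-74951681/35597400) = 48089/22831 - 674565129/404149148000 = 245819333945719/116799103772000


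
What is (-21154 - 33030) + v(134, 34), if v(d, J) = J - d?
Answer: -54284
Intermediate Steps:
(-21154 - 33030) + v(134, 34) = (-21154 - 33030) + (34 - 1*134) = -54184 + (34 - 134) = -54184 - 100 = -54284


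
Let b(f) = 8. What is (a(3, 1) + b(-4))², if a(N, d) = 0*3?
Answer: 64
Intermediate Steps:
a(N, d) = 0
(a(3, 1) + b(-4))² = (0 + 8)² = 8² = 64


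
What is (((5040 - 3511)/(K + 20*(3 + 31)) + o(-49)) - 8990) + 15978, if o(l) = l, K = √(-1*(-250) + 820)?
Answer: 320220859/46133 - 1529*√1070/461330 ≈ 6941.1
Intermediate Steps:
K = √1070 (K = √(250 + 820) = √1070 ≈ 32.711)
(((5040 - 3511)/(K + 20*(3 + 31)) + o(-49)) - 8990) + 15978 = (((5040 - 3511)/(√1070 + 20*(3 + 31)) - 49) - 8990) + 15978 = ((1529/(√1070 + 20*34) - 49) - 8990) + 15978 = ((1529/(√1070 + 680) - 49) - 8990) + 15978 = ((1529/(680 + √1070) - 49) - 8990) + 15978 = ((-49 + 1529/(680 + √1070)) - 8990) + 15978 = (-9039 + 1529/(680 + √1070)) + 15978 = 6939 + 1529/(680 + √1070)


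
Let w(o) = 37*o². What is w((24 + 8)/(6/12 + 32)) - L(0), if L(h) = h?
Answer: 151552/4225 ≈ 35.870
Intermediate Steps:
w((24 + 8)/(6/12 + 32)) - L(0) = 37*((24 + 8)/(6/12 + 32))² - 1*0 = 37*(32/(6*(1/12) + 32))² + 0 = 37*(32/(½ + 32))² + 0 = 37*(32/(65/2))² + 0 = 37*(32*(2/65))² + 0 = 37*(64/65)² + 0 = 37*(4096/4225) + 0 = 151552/4225 + 0 = 151552/4225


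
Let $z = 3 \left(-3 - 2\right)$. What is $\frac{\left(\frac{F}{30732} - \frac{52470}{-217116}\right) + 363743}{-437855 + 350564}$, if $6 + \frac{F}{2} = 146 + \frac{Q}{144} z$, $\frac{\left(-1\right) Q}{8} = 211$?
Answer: $- \frac{202253648710883}{48536770528116} \approx -4.167$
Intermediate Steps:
$Q = -1688$ ($Q = \left(-8\right) 211 = -1688$)
$z = -15$ ($z = 3 \left(-5\right) = -15$)
$F = \frac{1895}{3}$ ($F = -12 + 2 \left(146 + - \frac{1688}{144} \left(-15\right)\right) = -12 + 2 \left(146 + \left(-1688\right) \frac{1}{144} \left(-15\right)\right) = -12 + 2 \left(146 - - \frac{1055}{6}\right) = -12 + 2 \left(146 + \frac{1055}{6}\right) = -12 + 2 \cdot \frac{1931}{6} = -12 + \frac{1931}{3} = \frac{1895}{3} \approx 631.67$)
$\frac{\left(\frac{F}{30732} - \frac{52470}{-217116}\right) + 363743}{-437855 + 350564} = \frac{\left(\frac{1895}{3 \cdot 30732} - \frac{52470}{-217116}\right) + 363743}{-437855 + 350564} = \frac{\left(\frac{1895}{3} \cdot \frac{1}{30732} - - \frac{2915}{12062}\right) + 363743}{-87291} = \left(\left(\frac{1895}{92196} + \frac{2915}{12062}\right) + 363743\right) \left(- \frac{1}{87291}\right) = \left(\frac{145804415}{556034076} + 363743\right) \left(- \frac{1}{87291}\right) = \frac{202253648710883}{556034076} \left(- \frac{1}{87291}\right) = - \frac{202253648710883}{48536770528116}$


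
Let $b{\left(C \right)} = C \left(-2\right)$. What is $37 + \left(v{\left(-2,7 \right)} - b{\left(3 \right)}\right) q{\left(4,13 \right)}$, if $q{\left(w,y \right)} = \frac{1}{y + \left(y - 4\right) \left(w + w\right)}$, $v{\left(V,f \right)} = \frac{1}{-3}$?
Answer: $\frac{556}{15} \approx 37.067$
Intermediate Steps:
$v{\left(V,f \right)} = - \frac{1}{3}$
$q{\left(w,y \right)} = \frac{1}{y + 2 w \left(-4 + y\right)}$ ($q{\left(w,y \right)} = \frac{1}{y + \left(-4 + y\right) 2 w} = \frac{1}{y + 2 w \left(-4 + y\right)}$)
$b{\left(C \right)} = - 2 C$
$37 + \left(v{\left(-2,7 \right)} - b{\left(3 \right)}\right) q{\left(4,13 \right)} = 37 + \frac{- \frac{1}{3} - \left(-2\right) 3}{13 - 32 + 2 \cdot 4 \cdot 13} = 37 + \frac{- \frac{1}{3} - -6}{13 - 32 + 104} = 37 + \frac{- \frac{1}{3} + 6}{85} = 37 + \frac{17}{3} \cdot \frac{1}{85} = 37 + \frac{1}{15} = \frac{556}{15}$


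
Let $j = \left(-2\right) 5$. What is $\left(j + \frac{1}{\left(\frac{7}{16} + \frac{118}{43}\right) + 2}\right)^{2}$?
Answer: $\frac{1222341444}{12709225} \approx 96.177$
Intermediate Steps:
$j = -10$
$\left(j + \frac{1}{\left(\frac{7}{16} + \frac{118}{43}\right) + 2}\right)^{2} = \left(-10 + \frac{1}{\left(\frac{7}{16} + \frac{118}{43}\right) + 2}\right)^{2} = \left(-10 + \frac{1}{\frac{2189}{688} + 2}\right)^{2} = \left(-10 + \frac{1}{\frac{3565}{688}}\right)^{2} = \left(-10 + \frac{688}{3565}\right)^{2} = \left(- \frac{34962}{3565}\right)^{2} = \frac{1222341444}{12709225}$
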